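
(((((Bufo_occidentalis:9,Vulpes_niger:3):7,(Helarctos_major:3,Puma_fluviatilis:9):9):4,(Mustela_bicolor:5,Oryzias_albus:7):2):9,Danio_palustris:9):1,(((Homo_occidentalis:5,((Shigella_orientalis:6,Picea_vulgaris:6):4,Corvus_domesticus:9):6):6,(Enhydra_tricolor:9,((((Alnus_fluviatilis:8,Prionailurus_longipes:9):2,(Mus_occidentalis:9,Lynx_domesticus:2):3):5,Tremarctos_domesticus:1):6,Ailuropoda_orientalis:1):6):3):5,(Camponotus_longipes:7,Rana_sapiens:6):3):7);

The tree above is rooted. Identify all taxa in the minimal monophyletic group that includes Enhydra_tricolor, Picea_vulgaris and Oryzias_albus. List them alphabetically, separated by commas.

Tracing Enhydra_tricolor: it sits inside (Enhydra_tricolor,((((Alnus_fluviatilis,Prionailurus_longipes),(Mus_occidentalis,Lynx_domesticus)),Tremarctos_domesticus),Ailuropoda_orientalis)).
Tracing Picea_vulgaris: it sits inside (Shigella_orientalis,Picea_vulgaris).
Tracing Oryzias_albus: it sits inside (Mustela_bicolor,Oryzias_albus).
The smallest clade enclosing all 3 is the whole tree (their MRCA is the root), so the answer is all 20 tips in alphabetical order.

Ailuropoda_orientalis, Alnus_fluviatilis, Bufo_occidentalis, Camponotus_longipes, Corvus_domesticus, Danio_palustris, Enhydra_tricolor, Helarctos_major, Homo_occidentalis, Lynx_domesticus, Mus_occidentalis, Mustela_bicolor, Oryzias_albus, Picea_vulgaris, Prionailurus_longipes, Puma_fluviatilis, Rana_sapiens, Shigella_orientalis, Tremarctos_domesticus, Vulpes_niger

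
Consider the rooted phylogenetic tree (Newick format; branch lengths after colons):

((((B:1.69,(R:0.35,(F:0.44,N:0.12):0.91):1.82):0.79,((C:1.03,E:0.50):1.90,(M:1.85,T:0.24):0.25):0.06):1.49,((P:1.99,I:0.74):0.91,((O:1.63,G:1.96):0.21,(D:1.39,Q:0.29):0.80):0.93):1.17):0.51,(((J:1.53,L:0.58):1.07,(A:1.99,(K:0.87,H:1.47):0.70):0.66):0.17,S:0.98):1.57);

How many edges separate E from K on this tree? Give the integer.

10

The MRCA of E and K is the root of the tree.
From E up to that node: 5 branches. From K up to the same node: 5 branches. Total: 5 + 5 = 10.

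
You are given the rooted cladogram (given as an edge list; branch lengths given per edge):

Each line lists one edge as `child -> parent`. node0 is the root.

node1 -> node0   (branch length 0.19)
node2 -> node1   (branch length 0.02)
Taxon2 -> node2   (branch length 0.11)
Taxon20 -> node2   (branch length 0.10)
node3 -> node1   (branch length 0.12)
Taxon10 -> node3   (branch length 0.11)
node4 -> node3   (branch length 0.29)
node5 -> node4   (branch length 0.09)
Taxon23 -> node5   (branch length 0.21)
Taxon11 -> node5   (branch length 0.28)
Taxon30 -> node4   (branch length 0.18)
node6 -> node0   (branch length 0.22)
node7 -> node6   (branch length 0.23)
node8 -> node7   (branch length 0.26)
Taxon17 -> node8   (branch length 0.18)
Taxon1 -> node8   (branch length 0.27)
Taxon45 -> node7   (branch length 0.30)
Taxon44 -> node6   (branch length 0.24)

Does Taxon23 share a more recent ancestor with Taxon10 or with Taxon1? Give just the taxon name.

The MRCA of Taxon23 and Taxon10 subtends (Taxon10,((Taxon23,Taxon11),Taxon30)) (4 taxa).
The MRCA of Taxon23 and Taxon1 is the root, subtending the entire tree (10 taxa).
The first is nested inside the second, so Taxon23 shares a more recent common ancestor with Taxon10.

Taxon10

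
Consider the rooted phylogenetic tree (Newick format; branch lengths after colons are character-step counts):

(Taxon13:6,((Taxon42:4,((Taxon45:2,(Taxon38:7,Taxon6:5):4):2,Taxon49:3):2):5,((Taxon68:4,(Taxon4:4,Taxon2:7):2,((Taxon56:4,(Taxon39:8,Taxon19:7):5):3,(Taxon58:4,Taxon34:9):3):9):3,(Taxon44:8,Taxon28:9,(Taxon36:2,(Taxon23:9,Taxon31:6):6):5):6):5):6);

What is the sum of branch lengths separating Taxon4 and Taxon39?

The path runs Taxon4 → … → MRCA → … → Taxon39; the MRCA is the node subtending (Taxon68,(Taxon4,Taxon2),((Taxon56,(Taxon39,Taxon19)),(Taxon58,Taxon34))).
Branch lengths along that path: 4 + 2 + 9 + 3 + 5 + 8 = 31.

31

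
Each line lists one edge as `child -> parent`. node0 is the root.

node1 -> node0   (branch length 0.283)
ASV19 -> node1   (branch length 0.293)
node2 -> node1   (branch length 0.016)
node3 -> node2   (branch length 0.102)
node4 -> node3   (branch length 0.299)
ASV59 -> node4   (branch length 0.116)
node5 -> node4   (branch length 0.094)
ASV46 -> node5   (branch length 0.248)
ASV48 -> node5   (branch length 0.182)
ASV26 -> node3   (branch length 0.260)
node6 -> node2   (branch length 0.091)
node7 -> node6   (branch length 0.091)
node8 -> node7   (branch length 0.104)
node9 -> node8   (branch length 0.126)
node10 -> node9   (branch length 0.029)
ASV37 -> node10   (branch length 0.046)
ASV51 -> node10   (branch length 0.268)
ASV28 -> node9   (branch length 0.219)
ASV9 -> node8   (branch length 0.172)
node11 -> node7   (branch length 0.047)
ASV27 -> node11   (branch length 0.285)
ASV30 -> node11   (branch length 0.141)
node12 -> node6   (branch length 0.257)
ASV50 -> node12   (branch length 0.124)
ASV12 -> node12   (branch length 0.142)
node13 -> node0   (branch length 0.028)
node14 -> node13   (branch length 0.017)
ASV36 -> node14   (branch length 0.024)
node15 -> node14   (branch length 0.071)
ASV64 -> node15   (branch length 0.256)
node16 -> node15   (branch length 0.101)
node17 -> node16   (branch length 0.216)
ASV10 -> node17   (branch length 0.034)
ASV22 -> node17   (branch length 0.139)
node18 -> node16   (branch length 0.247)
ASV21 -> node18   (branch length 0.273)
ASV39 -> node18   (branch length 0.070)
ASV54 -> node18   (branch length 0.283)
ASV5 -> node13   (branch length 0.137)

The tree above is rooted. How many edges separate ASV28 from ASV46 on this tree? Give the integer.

9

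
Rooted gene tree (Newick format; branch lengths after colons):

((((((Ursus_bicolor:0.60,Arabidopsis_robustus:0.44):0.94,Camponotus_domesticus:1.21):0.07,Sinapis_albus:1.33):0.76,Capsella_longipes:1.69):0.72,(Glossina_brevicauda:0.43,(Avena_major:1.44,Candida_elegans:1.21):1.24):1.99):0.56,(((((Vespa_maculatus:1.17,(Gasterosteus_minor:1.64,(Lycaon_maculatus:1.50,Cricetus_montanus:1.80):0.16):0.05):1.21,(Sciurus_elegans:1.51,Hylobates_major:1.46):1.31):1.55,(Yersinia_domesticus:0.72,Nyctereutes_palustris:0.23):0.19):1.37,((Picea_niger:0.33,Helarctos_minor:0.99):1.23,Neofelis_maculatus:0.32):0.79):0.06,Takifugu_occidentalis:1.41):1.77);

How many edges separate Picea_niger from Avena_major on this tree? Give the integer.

The MRCA of Picea_niger and Avena_major is the root of the tree.
From Picea_niger up to that node: 5 branches. From Avena_major up to the same node: 4 branches. Total: 5 + 4 = 9.

9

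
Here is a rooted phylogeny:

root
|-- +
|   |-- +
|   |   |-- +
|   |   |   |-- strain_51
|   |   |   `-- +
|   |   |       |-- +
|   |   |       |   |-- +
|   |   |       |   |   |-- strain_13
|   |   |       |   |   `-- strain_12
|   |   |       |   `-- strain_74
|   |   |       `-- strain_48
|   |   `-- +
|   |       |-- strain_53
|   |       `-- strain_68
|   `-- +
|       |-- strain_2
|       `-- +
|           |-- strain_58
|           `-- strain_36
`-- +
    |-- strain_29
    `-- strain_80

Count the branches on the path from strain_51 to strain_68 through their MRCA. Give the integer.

The MRCA of strain_51 and strain_68 is the node subtending ((strain_51,(((strain_13,strain_12),strain_74),strain_48)),(strain_53,strain_68)).
From strain_51 up to that node: 2 branches. From strain_68 up to the same node: 2 branches. Total: 2 + 2 = 4.

4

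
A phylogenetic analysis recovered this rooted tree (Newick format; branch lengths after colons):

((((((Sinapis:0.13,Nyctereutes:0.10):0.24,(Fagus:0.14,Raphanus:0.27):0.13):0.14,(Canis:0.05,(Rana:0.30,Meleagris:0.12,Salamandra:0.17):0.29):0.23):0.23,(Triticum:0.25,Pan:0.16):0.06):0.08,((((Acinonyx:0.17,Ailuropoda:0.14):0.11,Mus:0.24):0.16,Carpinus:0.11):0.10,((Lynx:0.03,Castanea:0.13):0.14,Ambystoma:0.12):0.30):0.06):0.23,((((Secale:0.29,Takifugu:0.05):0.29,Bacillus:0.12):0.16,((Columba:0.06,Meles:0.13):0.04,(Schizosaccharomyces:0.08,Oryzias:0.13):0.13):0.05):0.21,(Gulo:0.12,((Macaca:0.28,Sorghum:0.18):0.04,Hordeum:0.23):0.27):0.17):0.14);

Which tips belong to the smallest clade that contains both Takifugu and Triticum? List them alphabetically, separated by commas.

Tracing Takifugu: it sits inside (Secale,Takifugu).
Tracing Triticum: it sits inside (Triticum,Pan).
The smallest clade enclosing both is the whole tree (their MRCA is the root), so the answer is all 28 tips in alphabetical order.

Acinonyx, Ailuropoda, Ambystoma, Bacillus, Canis, Carpinus, Castanea, Columba, Fagus, Gulo, Hordeum, Lynx, Macaca, Meleagris, Meles, Mus, Nyctereutes, Oryzias, Pan, Rana, Raphanus, Salamandra, Schizosaccharomyces, Secale, Sinapis, Sorghum, Takifugu, Triticum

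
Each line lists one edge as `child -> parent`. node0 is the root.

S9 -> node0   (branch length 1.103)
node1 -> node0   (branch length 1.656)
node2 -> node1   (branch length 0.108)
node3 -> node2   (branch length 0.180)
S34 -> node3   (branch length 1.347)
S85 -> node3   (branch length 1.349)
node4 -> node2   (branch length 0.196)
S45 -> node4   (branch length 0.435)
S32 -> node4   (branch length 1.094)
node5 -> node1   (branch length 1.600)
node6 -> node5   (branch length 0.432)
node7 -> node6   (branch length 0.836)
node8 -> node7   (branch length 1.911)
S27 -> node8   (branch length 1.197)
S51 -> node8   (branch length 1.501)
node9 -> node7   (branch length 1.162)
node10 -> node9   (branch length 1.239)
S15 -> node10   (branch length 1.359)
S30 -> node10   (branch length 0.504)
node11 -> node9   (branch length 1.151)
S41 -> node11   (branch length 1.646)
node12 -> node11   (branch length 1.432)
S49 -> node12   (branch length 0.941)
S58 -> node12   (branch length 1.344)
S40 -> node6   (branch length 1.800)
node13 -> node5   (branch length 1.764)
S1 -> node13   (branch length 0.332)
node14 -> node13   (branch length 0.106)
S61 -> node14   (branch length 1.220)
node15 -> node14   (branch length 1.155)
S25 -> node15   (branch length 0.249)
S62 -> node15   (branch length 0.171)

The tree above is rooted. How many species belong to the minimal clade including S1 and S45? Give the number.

16

The MRCA of S1 and S45 is the node subtending (((S34,S85),(S45,S32)),((((S27,S51),((S15,S30),(S41,(S49,S58)))),S40),(S1,(S61,(S25,S62))))).
That clade contains 16 terminal taxa: S1, S15, S25, S27, S30, S32, S34, S40, S41, S45, S49, S51, S58, S61, S62, S85.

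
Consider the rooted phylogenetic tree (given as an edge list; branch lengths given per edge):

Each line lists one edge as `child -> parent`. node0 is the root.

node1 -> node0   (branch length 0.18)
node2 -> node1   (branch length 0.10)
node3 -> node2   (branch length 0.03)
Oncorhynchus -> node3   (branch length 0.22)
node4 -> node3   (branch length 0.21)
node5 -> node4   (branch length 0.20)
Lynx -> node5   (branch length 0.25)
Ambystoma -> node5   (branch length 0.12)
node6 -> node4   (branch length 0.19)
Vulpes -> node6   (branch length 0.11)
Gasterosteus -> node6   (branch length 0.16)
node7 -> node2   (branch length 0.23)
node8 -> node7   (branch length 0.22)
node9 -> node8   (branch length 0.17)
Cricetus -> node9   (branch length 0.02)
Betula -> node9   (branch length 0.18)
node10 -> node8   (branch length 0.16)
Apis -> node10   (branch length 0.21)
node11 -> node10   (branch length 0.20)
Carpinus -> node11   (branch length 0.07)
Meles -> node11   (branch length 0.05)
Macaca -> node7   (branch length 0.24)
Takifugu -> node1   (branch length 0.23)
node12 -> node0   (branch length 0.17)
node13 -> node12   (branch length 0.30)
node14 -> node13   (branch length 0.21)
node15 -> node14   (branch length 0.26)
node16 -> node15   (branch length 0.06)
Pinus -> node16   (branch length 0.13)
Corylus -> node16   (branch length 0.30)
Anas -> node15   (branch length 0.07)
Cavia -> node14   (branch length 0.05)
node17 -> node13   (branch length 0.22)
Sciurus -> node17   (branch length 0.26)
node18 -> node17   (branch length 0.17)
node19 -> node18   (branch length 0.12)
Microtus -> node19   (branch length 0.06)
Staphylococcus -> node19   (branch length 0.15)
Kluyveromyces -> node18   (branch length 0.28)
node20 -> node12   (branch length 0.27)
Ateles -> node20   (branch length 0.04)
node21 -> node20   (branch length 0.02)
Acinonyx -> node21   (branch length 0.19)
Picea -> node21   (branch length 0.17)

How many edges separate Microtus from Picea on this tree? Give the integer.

The MRCA of Microtus and Picea is the node subtending (((((Pinus,Corylus),Anas),Cavia),(Sciurus,((Microtus,Staphylococcus),Kluyveromyces))),(Ateles,(Acinonyx,Picea))).
From Microtus up to that node: 5 branches. From Picea up to the same node: 3 branches. Total: 5 + 3 = 8.

8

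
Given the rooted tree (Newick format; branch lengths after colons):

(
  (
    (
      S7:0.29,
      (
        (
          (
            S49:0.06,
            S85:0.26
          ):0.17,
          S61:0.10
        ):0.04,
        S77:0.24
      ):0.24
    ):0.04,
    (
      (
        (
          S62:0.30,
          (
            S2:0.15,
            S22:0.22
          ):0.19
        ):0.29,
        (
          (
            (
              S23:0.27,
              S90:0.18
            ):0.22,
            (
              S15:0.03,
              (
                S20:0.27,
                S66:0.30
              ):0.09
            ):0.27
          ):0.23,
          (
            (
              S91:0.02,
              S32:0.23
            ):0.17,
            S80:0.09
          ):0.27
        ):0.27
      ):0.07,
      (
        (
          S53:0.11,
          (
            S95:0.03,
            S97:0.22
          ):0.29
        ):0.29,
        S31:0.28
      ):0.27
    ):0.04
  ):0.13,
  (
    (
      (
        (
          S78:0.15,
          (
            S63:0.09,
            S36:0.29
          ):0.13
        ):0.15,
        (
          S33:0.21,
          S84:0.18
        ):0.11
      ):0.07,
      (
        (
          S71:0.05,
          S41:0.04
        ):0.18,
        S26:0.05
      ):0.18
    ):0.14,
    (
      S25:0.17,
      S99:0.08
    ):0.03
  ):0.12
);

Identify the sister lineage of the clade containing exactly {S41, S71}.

S26

The clade containing exactly {S41, S71} attaches to the tree at the node subtending ((S71,S41),S26).
The other lineage descending from that same node — the sister group — is the single tip S26.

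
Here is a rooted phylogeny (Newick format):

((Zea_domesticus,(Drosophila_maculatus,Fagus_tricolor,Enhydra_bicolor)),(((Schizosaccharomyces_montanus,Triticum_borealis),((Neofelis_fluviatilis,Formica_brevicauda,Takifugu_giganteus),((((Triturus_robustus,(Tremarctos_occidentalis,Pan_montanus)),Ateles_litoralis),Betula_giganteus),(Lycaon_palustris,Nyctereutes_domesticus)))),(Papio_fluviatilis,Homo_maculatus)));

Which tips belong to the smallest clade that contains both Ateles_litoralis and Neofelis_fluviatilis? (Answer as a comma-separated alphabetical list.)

Ateles_litoralis, Betula_giganteus, Formica_brevicauda, Lycaon_palustris, Neofelis_fluviatilis, Nyctereutes_domesticus, Pan_montanus, Takifugu_giganteus, Tremarctos_occidentalis, Triturus_robustus

Tracing Ateles_litoralis: it sits inside ((Triturus_robustus,(Tremarctos_occidentalis,Pan_montanus)),Ateles_litoralis).
Tracing Neofelis_fluviatilis: it sits inside (Neofelis_fluviatilis,Formica_brevicauda,Takifugu_giganteus).
The smallest clade enclosing both is ((Neofelis_fluviatilis,Formica_brevicauda,Takifugu_giganteus),((((Triturus_robustus,(Tremarctos_occidentalis,Pan_montanus)),Ateles_litoralis),Betula_giganteus),(Lycaon_palustris,Nyctereutes_domesticus))); the answer is its 10 terminal taxa in alphabetical order.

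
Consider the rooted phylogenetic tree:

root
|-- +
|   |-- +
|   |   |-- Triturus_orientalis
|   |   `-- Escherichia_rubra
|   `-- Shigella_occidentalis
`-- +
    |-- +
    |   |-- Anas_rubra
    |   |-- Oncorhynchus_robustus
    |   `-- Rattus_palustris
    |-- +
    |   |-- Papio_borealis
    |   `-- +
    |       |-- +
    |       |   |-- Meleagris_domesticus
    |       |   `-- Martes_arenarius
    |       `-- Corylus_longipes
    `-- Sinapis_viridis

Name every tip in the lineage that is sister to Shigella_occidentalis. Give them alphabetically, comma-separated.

Escherichia_rubra, Triturus_orientalis

Shigella_occidentalis attaches to the tree at the node subtending ((Triturus_orientalis,Escherichia_rubra),Shigella_occidentalis).
The other lineage descending from that same node — the sister group — is (Triturus_orientalis,Escherichia_rubra); its 2 tips in alphabetical order are the answer.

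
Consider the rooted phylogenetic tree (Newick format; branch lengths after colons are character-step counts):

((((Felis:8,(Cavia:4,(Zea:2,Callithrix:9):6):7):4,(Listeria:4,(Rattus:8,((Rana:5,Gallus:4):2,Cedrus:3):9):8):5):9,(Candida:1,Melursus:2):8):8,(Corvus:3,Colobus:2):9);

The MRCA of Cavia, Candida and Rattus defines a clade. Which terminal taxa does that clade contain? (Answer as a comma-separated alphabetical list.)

Tracing Cavia: it sits inside (Cavia,(Zea,Callithrix)).
Tracing Candida: it sits inside (Candida,Melursus).
Tracing Rattus: it sits inside (Rattus,((Rana,Gallus),Cedrus)).
The smallest clade enclosing all 3 is (((Felis,(Cavia,(Zea,Callithrix))),(Listeria,(Rattus,((Rana,Gallus),Cedrus)))),(Candida,Melursus)); the answer is its 11 terminal taxa in alphabetical order.

Callithrix, Candida, Cavia, Cedrus, Felis, Gallus, Listeria, Melursus, Rana, Rattus, Zea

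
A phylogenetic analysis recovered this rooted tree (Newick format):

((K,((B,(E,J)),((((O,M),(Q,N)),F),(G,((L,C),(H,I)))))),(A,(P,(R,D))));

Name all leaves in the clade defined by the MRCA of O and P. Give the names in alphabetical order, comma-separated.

Tracing O: it sits inside (O,M).
Tracing P: it sits inside (P,(R,D)).
The smallest clade enclosing both is the whole tree (their MRCA is the root), so the answer is all 18 tips in alphabetical order.

A, B, C, D, E, F, G, H, I, J, K, L, M, N, O, P, Q, R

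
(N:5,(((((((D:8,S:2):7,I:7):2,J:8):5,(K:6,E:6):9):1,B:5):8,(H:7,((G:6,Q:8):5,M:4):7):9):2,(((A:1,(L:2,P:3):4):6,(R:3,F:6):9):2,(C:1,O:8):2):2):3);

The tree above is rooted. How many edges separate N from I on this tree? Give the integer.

8

The MRCA of N and I is the root of the tree.
From N up to that node: 1 branch. From I up to the same node: 7 branches. Total: 1 + 7 = 8.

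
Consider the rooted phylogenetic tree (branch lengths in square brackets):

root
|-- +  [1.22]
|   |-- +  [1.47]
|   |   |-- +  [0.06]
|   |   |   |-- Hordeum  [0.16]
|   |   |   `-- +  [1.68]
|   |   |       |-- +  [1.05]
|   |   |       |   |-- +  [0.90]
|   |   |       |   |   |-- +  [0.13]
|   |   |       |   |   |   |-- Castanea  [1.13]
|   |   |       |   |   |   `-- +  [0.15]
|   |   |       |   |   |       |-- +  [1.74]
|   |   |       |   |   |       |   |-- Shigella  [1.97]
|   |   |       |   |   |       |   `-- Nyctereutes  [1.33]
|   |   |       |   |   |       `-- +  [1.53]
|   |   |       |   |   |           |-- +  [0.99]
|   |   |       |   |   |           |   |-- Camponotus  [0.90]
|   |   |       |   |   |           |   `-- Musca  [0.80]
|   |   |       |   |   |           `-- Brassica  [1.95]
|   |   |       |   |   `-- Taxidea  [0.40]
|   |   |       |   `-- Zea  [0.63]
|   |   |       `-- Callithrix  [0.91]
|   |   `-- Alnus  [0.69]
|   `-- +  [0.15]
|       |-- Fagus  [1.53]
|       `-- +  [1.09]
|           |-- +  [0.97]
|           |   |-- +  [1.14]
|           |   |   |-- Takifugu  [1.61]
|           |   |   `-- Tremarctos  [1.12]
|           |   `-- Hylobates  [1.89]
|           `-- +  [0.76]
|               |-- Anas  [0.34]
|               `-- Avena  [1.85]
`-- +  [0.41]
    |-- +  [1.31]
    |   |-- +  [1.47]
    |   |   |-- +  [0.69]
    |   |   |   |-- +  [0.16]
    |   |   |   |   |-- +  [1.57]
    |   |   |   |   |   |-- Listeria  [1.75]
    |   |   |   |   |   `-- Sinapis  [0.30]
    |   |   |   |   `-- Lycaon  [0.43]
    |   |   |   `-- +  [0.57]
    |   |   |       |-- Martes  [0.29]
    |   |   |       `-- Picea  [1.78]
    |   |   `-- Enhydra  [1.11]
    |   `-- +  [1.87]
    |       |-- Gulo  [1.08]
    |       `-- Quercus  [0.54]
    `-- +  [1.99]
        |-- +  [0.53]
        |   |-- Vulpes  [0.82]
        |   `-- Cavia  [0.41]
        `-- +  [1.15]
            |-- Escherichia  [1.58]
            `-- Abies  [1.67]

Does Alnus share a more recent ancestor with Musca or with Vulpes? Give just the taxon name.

Musca

The MRCA of Alnus and Musca subtends ((Hordeum,((((Castanea,((Shigella,Nyctereutes),((Camponotus,Musca),Brassica))),Taxidea),Zea),Callithrix)),Alnus) (11 taxa).
The MRCA of Alnus and Vulpes is the root, subtending the entire tree (29 taxa).
The first is nested inside the second, so Alnus shares a more recent common ancestor with Musca.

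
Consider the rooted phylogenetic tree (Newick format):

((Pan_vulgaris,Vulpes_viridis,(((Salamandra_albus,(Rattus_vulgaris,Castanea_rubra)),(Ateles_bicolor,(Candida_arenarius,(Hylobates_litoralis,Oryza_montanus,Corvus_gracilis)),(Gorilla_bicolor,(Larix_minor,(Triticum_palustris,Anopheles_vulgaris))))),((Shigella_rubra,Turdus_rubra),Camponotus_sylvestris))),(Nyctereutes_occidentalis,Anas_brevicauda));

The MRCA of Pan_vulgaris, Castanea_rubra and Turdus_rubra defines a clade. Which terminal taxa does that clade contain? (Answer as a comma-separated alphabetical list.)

Anopheles_vulgaris, Ateles_bicolor, Camponotus_sylvestris, Candida_arenarius, Castanea_rubra, Corvus_gracilis, Gorilla_bicolor, Hylobates_litoralis, Larix_minor, Oryza_montanus, Pan_vulgaris, Rattus_vulgaris, Salamandra_albus, Shigella_rubra, Triticum_palustris, Turdus_rubra, Vulpes_viridis

Tracing Pan_vulgaris: it sits inside (Pan_vulgaris,Vulpes_viridis,(((Salamandra_albus,(Rattus_vulgaris,Castanea_rubra)),(Ateles_bicolor,(Candida_arenarius,(Hylobates_litoralis,Oryza_montanus,Corvus_gracilis)),(Gorilla_bicolor,(Larix_minor,(Triticum_palustris,Anopheles_vulgaris))))),((Shigella_rubra,Turdus_rubra),Camponotus_sylvestris))).
Tracing Castanea_rubra: it sits inside (Rattus_vulgaris,Castanea_rubra).
Tracing Turdus_rubra: it sits inside (Shigella_rubra,Turdus_rubra).
The smallest clade enclosing all 3 is (Pan_vulgaris,Vulpes_viridis,(((Salamandra_albus,(Rattus_vulgaris,Castanea_rubra)),(Ateles_bicolor,(Candida_arenarius,(Hylobates_litoralis,Oryza_montanus,Corvus_gracilis)),(Gorilla_bicolor,(Larix_minor,(Triticum_palustris,Anopheles_vulgaris))))),((Shigella_rubra,Turdus_rubra),Camponotus_sylvestris))); the answer is its 17 terminal taxa in alphabetical order.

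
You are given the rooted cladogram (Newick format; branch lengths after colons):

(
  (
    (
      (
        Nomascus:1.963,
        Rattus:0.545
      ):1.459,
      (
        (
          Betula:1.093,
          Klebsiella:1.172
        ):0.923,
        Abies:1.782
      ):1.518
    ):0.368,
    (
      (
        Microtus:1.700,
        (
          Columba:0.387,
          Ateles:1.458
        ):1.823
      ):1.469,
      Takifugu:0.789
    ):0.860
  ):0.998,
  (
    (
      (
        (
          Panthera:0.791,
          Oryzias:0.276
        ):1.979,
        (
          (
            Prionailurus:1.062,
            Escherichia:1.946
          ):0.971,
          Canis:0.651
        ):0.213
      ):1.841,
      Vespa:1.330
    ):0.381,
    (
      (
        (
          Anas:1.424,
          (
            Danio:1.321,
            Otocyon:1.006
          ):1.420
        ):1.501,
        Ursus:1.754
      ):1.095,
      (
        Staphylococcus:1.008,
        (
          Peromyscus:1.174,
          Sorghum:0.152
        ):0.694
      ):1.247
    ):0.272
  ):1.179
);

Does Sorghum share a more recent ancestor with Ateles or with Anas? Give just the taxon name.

The MRCA of Sorghum and Anas subtends (((Anas,(Danio,Otocyon)),Ursus),(Staphylococcus,(Peromyscus,Sorghum))) (7 taxa).
The MRCA of Sorghum and Ateles is the root, subtending the entire tree (22 taxa).
The first is nested inside the second, so Sorghum shares a more recent common ancestor with Anas.

Anas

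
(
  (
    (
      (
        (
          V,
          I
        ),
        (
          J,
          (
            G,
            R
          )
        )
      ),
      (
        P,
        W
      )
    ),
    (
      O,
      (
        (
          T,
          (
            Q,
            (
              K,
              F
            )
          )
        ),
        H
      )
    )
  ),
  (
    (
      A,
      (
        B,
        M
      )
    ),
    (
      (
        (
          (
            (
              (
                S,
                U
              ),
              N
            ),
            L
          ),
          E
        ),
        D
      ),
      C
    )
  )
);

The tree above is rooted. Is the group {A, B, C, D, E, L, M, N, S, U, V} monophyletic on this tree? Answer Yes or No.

No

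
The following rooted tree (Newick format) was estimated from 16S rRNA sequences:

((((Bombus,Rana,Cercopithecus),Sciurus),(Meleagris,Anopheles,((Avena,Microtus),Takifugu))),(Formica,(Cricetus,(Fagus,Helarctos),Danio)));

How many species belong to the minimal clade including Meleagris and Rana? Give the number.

9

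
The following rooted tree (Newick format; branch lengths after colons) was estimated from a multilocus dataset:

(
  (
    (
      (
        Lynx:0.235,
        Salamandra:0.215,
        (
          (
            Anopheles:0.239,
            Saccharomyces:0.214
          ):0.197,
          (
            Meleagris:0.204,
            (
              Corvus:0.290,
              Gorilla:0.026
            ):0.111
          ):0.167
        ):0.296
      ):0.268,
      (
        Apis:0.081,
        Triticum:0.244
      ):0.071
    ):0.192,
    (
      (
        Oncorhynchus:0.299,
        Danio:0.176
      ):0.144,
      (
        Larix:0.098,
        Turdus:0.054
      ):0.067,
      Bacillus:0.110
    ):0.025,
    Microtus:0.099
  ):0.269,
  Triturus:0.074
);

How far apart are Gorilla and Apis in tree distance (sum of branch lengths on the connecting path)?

1.020

The path runs Gorilla → … → MRCA → … → Apis; the MRCA is the node subtending ((Lynx,Salamandra,((Anopheles,Saccharomyces),(Meleagris,(Corvus,Gorilla)))),(Apis,Triticum)).
Branch lengths along that path: 0.026 + 0.111 + 0.167 + 0.296 + 0.268 + 0.071 + 0.081 = 1.020.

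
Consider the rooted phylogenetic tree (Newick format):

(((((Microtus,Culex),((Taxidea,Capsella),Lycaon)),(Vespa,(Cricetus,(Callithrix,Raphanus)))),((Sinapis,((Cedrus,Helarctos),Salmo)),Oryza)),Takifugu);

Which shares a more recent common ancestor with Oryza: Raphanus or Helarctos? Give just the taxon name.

Helarctos

The MRCA of Oryza and Helarctos subtends ((Sinapis,((Cedrus,Helarctos),Salmo)),Oryza) (5 taxa).
The MRCA of Oryza and Raphanus subtends ((((Microtus,Culex),((Taxidea,Capsella),Lycaon)),(Vespa,(Cricetus,(Callithrix,Raphanus)))),((Sinapis,((Cedrus,Helarctos),Salmo)),Oryza)) (14 taxa).
The first is nested inside the second, so Oryza shares a more recent common ancestor with Helarctos.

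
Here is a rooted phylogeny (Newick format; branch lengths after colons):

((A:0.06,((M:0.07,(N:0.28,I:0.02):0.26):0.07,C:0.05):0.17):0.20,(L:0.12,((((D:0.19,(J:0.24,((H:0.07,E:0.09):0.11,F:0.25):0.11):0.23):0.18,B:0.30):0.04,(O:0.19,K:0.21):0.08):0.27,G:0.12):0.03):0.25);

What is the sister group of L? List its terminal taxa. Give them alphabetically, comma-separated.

B, D, E, F, G, H, J, K, O

L attaches to the tree at the node subtending (L,((((D,(J,((H,E),F))),B),(O,K)),G)).
The other lineage descending from that same node — the sister group — is ((((D,(J,((H,E),F))),B),(O,K)),G); its 9 tips in alphabetical order are the answer.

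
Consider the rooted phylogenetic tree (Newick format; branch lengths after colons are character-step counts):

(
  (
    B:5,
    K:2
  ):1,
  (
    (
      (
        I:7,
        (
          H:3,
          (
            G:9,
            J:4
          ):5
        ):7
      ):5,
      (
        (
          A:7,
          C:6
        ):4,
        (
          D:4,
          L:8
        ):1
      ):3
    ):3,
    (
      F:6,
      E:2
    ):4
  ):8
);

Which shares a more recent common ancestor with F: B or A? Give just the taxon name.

A

The MRCA of F and A subtends (((I,(H,(G,J))),((A,C),(D,L))),(F,E)) (10 taxa).
The MRCA of F and B is the root, subtending the entire tree (12 taxa).
The first is nested inside the second, so F shares a more recent common ancestor with A.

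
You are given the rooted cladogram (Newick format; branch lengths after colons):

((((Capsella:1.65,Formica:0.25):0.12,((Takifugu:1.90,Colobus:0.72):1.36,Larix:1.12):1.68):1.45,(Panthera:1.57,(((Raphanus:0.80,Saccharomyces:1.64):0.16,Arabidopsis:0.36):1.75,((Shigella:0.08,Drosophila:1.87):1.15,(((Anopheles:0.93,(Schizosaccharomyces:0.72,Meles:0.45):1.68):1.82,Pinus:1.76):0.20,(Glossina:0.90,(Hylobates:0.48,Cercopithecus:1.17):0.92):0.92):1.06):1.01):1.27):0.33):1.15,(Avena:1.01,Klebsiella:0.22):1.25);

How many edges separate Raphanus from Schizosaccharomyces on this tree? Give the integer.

The MRCA of Raphanus and Schizosaccharomyces is the node subtending (((Raphanus,Saccharomyces),Arabidopsis),((Shigella,Drosophila),(((Anopheles,(Schizosaccharomyces,Meles)),Pinus),(Glossina,(Hylobates,Cercopithecus))))).
From Raphanus up to that node: 3 branches. From Schizosaccharomyces up to the same node: 6 branches. Total: 3 + 6 = 9.

9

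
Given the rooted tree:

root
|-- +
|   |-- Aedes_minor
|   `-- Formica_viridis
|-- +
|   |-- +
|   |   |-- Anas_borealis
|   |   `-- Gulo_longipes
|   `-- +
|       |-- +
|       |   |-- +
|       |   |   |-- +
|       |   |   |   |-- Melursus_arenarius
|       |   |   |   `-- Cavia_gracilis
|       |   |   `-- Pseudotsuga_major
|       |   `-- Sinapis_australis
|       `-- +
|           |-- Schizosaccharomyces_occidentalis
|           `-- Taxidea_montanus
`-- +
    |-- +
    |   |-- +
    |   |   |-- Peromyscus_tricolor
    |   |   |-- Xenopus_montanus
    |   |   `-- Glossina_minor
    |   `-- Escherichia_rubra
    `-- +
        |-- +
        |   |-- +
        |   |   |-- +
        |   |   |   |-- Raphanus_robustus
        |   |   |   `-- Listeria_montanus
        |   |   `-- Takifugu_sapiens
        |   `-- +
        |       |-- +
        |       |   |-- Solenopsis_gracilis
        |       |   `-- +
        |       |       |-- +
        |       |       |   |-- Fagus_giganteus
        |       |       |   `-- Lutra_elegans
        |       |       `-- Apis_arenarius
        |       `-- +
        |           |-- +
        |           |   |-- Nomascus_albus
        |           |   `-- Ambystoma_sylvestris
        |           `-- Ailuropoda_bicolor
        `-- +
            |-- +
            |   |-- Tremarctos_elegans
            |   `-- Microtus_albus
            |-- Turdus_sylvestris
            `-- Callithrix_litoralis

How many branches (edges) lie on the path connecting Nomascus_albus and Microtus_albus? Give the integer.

8

The MRCA of Nomascus_albus and Microtus_albus is the node subtending ((((Raphanus_robustus,Listeria_montanus),Takifugu_sapiens),((Solenopsis_gracilis,((Fagus_giganteus,Lutra_elegans),Apis_arenarius)),((Nomascus_albus,Ambystoma_sylvestris),Ailuropoda_bicolor))),((Tremarctos_elegans,Microtus_albus),Turdus_sylvestris,Callithrix_litoralis)).
From Nomascus_albus up to that node: 5 branches. From Microtus_albus up to the same node: 3 branches. Total: 5 + 3 = 8.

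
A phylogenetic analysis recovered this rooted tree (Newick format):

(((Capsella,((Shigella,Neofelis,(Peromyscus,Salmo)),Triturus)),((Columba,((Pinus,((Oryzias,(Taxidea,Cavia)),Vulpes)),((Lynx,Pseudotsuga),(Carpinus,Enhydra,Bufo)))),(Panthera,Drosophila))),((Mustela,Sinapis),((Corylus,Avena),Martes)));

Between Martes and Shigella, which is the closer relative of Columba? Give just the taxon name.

Shigella

The MRCA of Columba and Shigella subtends ((Capsella,((Shigella,Neofelis,(Peromyscus,Salmo)),Triturus)),((Columba,((Pinus,((Oryzias,(Taxidea,Cavia)),Vulpes)),((Lynx,Pseudotsuga),(Carpinus,Enhydra,Bufo)))),(Panthera,Drosophila))) (19 taxa).
The MRCA of Columba and Martes is the root, subtending the entire tree (24 taxa).
The first is nested inside the second, so Columba shares a more recent common ancestor with Shigella.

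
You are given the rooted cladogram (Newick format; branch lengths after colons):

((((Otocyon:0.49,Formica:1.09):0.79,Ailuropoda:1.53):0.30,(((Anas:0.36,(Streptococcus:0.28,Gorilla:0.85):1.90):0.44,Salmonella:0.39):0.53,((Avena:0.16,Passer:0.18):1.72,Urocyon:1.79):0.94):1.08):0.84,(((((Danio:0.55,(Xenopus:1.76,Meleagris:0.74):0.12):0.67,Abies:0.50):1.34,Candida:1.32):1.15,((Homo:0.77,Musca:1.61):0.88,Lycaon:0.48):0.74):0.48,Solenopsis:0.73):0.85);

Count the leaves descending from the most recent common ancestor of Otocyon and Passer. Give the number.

10

The MRCA of Otocyon and Passer is the node subtending (((Otocyon,Formica),Ailuropoda),(((Anas,(Streptococcus,Gorilla)),Salmonella),((Avena,Passer),Urocyon))).
That clade contains 10 terminal taxa: Ailuropoda, Anas, Avena, Formica, Gorilla, Otocyon, Passer, Salmonella, Streptococcus, Urocyon.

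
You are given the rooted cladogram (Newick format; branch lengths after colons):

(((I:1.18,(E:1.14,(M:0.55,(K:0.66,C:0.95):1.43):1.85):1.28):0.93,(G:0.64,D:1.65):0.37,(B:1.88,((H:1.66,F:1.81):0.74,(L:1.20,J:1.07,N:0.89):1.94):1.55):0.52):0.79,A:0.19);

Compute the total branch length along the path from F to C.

The path runs F → … → MRCA → … → C; the MRCA is the node subtending ((I,(E,(M,(K,C)))),(G,D),(B,((H,F),(L,J,N)))).
Branch lengths along that path: 1.81 + 0.74 + 1.55 + 0.52 + 0.93 + 1.28 + 1.85 + 1.43 + 0.95 = 11.06.

11.06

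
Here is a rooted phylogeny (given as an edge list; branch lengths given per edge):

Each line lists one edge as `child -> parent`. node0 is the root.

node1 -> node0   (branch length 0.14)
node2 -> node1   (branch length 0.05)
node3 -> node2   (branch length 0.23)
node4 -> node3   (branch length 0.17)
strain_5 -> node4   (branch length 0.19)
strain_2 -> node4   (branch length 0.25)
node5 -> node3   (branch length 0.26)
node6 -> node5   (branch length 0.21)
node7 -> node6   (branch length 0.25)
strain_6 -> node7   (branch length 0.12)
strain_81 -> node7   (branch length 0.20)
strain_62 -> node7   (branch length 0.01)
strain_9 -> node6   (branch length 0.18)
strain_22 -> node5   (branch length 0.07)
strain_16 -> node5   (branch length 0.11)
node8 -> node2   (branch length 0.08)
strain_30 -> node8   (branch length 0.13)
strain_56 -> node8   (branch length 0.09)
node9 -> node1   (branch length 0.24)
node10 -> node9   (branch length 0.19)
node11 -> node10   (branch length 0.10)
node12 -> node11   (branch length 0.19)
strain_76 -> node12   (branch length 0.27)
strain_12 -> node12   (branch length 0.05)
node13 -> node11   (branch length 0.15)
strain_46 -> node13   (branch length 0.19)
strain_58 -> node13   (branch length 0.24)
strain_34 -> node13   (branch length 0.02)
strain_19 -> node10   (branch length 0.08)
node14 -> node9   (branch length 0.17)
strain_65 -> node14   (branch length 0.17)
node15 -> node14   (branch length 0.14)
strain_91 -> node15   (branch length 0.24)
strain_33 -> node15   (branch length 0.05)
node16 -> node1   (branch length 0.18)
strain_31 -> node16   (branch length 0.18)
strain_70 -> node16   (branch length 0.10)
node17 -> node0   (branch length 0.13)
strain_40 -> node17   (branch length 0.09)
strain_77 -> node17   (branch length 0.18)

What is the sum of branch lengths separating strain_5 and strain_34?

1.34

The path runs strain_5 → … → MRCA → … → strain_34; the MRCA is the node subtending ((((strain_5,strain_2),(((strain_6,strain_81,strain_62),strain_9),strain_22,strain_16)),(strain_30,strain_56)),((((strain_76,strain_12),(strain_46,strain_58,strain_34)),strain_19),(strain_65,(strain_91,strain_33))),(strain_31,strain_70)).
Branch lengths along that path: 0.19 + 0.17 + 0.23 + 0.05 + 0.24 + 0.19 + 0.10 + 0.15 + 0.02 = 1.34.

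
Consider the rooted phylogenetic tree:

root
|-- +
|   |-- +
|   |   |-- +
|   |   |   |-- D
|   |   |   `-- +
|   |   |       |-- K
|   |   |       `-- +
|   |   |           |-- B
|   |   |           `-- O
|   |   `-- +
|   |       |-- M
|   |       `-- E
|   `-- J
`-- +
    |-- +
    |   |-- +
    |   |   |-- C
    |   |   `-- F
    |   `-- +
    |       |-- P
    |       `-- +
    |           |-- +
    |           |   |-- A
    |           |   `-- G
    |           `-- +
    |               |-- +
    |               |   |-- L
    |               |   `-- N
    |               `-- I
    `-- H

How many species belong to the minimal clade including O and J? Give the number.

7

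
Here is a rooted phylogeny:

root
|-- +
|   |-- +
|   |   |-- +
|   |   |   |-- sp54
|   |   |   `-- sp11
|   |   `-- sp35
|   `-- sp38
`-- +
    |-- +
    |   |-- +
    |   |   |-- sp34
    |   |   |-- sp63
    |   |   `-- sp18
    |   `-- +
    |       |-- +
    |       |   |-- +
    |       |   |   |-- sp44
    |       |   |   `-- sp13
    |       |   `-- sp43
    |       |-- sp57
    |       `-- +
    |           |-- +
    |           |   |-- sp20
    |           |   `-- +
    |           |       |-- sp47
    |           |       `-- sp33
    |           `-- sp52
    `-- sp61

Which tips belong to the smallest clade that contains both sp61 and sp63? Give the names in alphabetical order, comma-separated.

sp13, sp18, sp20, sp33, sp34, sp43, sp44, sp47, sp52, sp57, sp61, sp63

Tracing sp61: it sits inside (((sp34,sp63,sp18),(((sp44,sp13),sp43),sp57,((sp20,(sp47,sp33)),sp52))),sp61).
Tracing sp63: it sits inside (sp34,sp63,sp18).
The smallest clade enclosing both is (((sp34,sp63,sp18),(((sp44,sp13),sp43),sp57,((sp20,(sp47,sp33)),sp52))),sp61); the answer is its 12 terminal taxa in alphabetical order.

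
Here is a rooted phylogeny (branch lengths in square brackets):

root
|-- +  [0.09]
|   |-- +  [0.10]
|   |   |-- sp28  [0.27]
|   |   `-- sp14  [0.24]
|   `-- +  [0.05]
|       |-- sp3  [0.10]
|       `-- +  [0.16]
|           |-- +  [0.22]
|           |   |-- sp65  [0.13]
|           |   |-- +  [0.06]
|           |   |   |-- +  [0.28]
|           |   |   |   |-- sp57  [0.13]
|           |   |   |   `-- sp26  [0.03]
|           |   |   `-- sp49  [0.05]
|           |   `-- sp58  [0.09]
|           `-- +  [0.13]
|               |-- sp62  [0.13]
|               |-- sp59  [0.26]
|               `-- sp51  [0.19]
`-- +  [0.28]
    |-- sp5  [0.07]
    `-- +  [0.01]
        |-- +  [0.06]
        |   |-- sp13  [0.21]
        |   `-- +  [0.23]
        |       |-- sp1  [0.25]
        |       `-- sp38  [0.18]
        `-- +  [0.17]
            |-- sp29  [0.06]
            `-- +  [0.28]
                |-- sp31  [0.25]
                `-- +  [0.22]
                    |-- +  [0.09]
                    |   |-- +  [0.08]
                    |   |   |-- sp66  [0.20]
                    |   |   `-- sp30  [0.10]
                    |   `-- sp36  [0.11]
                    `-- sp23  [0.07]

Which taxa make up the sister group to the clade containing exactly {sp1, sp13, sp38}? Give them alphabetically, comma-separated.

The clade containing exactly {sp1, sp13, sp38} attaches to the tree at the node subtending ((sp13,(sp1,sp38)),(sp29,(sp31,(((sp66,sp30),sp36),sp23)))).
The other lineage descending from that same node — the sister group — is (sp29,(sp31,(((sp66,sp30),sp36),sp23))); its 6 tips in alphabetical order are the answer.

sp23, sp29, sp30, sp31, sp36, sp66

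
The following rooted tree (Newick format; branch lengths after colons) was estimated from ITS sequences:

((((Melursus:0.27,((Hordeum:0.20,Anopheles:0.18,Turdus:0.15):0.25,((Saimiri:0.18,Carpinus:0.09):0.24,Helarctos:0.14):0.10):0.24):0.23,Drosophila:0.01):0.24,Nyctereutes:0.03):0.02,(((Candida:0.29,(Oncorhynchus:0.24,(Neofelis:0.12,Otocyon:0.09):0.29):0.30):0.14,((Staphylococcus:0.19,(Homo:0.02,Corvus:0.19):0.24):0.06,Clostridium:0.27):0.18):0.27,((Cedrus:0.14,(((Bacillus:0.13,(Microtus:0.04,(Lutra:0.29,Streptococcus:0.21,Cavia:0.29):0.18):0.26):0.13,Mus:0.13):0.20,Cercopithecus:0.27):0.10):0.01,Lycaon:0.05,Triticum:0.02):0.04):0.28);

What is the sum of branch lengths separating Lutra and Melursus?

2.25

The path runs Lutra → … → MRCA → … → Melursus; the MRCA is the root of the tree.
Branch lengths along that path: 0.29 + 0.18 + 0.26 + 0.13 + 0.20 + 0.10 + 0.01 + 0.04 + 0.28 + 0.02 + 0.24 + 0.23 + 0.27 = 2.25.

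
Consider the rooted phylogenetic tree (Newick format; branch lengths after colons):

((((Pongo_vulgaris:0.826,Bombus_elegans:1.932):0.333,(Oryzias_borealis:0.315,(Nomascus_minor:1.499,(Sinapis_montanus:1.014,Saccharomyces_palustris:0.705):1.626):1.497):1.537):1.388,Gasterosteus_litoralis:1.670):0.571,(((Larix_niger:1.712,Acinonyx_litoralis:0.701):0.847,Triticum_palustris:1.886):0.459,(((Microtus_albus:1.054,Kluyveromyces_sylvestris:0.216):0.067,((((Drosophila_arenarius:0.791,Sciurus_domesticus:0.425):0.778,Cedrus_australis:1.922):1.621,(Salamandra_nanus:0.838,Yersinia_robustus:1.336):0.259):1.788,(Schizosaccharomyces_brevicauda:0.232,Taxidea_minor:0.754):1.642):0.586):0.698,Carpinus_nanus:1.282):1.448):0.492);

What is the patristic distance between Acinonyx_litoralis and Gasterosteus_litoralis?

The path runs Acinonyx_litoralis → … → MRCA → … → Gasterosteus_litoralis; the MRCA is the root of the tree.
Branch lengths along that path: 0.701 + 0.847 + 0.459 + 0.492 + 0.571 + 1.670 = 4.740.

4.740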